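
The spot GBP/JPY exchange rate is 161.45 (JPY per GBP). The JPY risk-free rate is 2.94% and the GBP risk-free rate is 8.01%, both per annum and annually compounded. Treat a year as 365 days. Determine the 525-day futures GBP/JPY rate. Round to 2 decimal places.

By covered interest parity, F = S · (1+r_JPY)^T / (1+r_GBP)^T
= 161.45 × 1.042559 / 1.117206 = 161.45 × 0.933184
F = 150.66 JPY per GBP

150.66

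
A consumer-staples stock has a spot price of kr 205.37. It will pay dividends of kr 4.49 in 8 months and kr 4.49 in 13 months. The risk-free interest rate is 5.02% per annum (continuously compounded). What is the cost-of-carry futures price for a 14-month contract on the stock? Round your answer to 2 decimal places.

kr 208.64

PV(dividends) I = 4.49·e^(−0.0502·8/12) + 4.49·e^(−0.0502·13/12)
I = 4.3422 + 4.2523 = 8.5945
F = (S − I)·e^(rT) = (205.37 − 8.5945) · e^(0.0502·14/12)
= 196.7755 · e^0.058567 = 196.7755 × 1.060316 = kr 208.64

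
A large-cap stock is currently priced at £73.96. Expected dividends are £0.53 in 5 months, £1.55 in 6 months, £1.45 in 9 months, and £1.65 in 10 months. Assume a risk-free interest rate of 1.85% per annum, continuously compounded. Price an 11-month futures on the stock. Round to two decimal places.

PV(dividends) I = 0.53·e^(−0.0185·5/12) + 1.55·e^(−0.0185·6/12) + 1.45·e^(−0.0185·9/12) + 1.65·e^(−0.0185·10/12)
I = 0.5259 + 1.5357 + 1.4300 + 1.6248 = 5.1164
F = (S − I)·e^(rT) = (73.96 − 5.1164) · e^(0.0185·11/12)
= 68.8436 · e^0.016958 = 68.8436 × 1.017103 = £70.02

£70.02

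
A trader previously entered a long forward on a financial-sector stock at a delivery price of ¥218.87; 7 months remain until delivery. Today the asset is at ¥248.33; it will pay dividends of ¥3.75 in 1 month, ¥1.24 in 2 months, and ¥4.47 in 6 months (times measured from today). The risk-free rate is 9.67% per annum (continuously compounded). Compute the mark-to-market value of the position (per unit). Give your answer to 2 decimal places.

¥32.27

PV(remaining dividends) I = 3.75·e^(−0.0967·1/12) + 1.24·e^(−0.0967·2/12) + 4.47·e^(−0.0967·6/12) = 9.1991
Current forward F = (S − I)·e^(rT) = (248.33 − 9.1991)·e^(0.0967·7/12) = 239.1309 × 1.058030 = 253.0077
Value (long) = (F − K)·e^(−rT) = (253.0077 − 218.87) × 0.945153 = 32.2653
Value = ¥32.27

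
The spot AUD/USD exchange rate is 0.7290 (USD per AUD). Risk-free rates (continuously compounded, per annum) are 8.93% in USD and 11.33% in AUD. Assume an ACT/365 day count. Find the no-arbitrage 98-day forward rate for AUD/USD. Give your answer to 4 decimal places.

0.7243

F = S·e^((r_USD − r_AUD)T) = 0.7290 · e^((0.0893 − 0.1133) × 98/365)
= 0.7290 · e^-0.006444 = 0.7290 × 0.993577
F = 0.7243 USD per AUD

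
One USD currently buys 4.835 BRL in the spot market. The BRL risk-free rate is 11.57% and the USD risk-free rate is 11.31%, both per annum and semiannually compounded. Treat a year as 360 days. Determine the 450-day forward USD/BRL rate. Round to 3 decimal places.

4.850

By covered interest parity, F = S · (1+r_BRL/2)^(2T) / (1+r_USD/2)^(2T)
= 4.835 × 1.150960 / 1.147427 = 4.835 × 1.003079
F = 4.850 BRL per USD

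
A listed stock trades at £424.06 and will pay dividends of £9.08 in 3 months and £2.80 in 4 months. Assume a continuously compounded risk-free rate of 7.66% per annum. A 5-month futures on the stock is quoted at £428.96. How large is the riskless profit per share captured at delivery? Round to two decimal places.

PV(dividends) I = 9.08·e^(−0.0766·3/12) + 2.80·e^(−0.0766·4/12) = 11.6372
Fair futures F* = (S − I)·e^(rT) = (424.06 − 11.6372)·e^0.031917 = 412.4228 × 1.032432 = 425.7985
Market £428.96 > fair 425.7985: forward overpriced → cash-and-carry (borrow at r, buy the stock and collect the dividends, short the forward).
Profit at T = |F_mkt − F*| = |428.96 − 425.7985| = £3.16 per share

£3.16 per share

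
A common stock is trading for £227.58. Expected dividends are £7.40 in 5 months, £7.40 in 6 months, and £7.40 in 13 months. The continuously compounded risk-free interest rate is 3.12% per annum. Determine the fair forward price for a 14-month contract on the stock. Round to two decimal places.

PV(dividends) I = 7.40·e^(−0.0312·5/12) + 7.40·e^(−0.0312·6/12) + 7.40·e^(−0.0312·13/12)
I = 7.3044 + 7.2855 + 7.1541 = 21.7440
F = (S − I)·e^(rT) = (227.58 − 21.7440) · e^(0.0312·14/12)
= 205.8360 · e^0.036400 = 205.8360 × 1.037071 = £213.47

£213.47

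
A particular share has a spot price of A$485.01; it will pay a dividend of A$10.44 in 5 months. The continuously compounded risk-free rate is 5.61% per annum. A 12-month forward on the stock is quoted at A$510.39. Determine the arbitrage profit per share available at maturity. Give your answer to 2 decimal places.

A$8.18 per share

PV(dividends) I = 10.44·e^(−0.0561·5/12) = 10.1988
Fair forward F* = (S − I)·e^(rT) = (485.01 − 10.1988)·e^0.056100 = 474.8112 × 1.057703 = 502.2092
Market A$510.39 > fair 502.2092: forward overpriced → cash-and-carry (borrow at r, buy the stock and collect the dividends, short the forward).
Profit at T = |F_mkt − F*| = |510.39 − 502.2092| = A$8.18 per share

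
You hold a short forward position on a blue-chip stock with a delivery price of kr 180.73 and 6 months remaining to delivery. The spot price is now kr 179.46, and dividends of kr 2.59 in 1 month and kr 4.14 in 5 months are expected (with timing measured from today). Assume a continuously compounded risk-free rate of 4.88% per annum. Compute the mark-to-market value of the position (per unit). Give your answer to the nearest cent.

PV(remaining dividends) I = 2.59·e^(−0.0488·1/12) + 4.14·e^(−0.0488·5/12) = 6.6362
Current forward F = (S − I)·e^(rT) = (179.46 − 6.6362)·e^(0.0488·6/12) = 172.8238 × 1.024700 = 177.0925
Value (long) = (F − K)·e^(−rT) = (177.0925 − 180.73) × 0.975895 = -3.5498
Short position value = −(long value) = kr 3.55

kr 3.55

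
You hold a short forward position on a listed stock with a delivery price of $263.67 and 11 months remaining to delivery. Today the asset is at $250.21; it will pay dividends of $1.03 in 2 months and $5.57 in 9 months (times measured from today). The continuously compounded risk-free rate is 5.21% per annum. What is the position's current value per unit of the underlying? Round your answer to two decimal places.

$7.54

PV(remaining dividends) I = 1.03·e^(−0.0521·2/12) + 5.57·e^(−0.0521·9/12) = 6.3776
Current forward F = (S − I)·e^(rT) = (250.21 − 6.3776)·e^(0.0521·11/12) = 243.8324 × 1.048917 = 255.7599
Value (long) = (F − K)·e^(−rT) = (255.7599 − 263.67) × 0.953364 = -7.5412
Short position value = −(long value) = $7.54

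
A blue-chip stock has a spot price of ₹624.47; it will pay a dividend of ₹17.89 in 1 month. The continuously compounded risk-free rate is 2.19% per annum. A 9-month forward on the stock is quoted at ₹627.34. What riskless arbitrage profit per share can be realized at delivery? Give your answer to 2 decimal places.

PV(dividends) I = 17.89·e^(−0.0219·1/12) = 17.8574
Fair forward F* = (S − I)·e^(rT) = (624.47 − 17.8574)·e^0.016425 = 606.6126 × 1.016561 = 616.6587
Market ₹627.34 > fair 616.6587: forward overpriced → cash-and-carry (borrow at r, buy the stock and collect the dividends, short the forward).
Profit at T = |F_mkt − F*| = |627.34 − 616.6587| = ₹10.68 per share

₹10.68 per share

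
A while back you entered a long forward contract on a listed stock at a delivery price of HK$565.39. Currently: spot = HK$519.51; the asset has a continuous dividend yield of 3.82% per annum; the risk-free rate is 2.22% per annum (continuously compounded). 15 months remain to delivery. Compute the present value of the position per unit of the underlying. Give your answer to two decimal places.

Current fair forward for the remaining 15 months: F = S·e^((r − q)·T), (r − q) = 0.0222 − 0.0382 = -0.0160
F = 519.51 · e^(-0.0160 × 15/12) = 519.51 × 0.980199 = 509.2232
Value of long forward = (F − K)·e^(−rT) = (509.2232 − 565.39) · e^(−0.0222·15/12)
= -56.1668 × 0.972631 = -54.63

-HK$54.63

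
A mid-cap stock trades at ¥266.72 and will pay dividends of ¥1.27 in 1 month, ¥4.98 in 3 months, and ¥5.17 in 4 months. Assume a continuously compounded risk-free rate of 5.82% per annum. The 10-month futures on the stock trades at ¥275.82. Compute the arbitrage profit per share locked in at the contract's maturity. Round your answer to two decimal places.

PV(dividends) I = 1.27·e^(−0.0582·1/12) + 4.98·e^(−0.0582·3/12) + 5.17·e^(−0.0582·4/12) = 11.2426
Fair futures F* = (S − I)·e^(rT) = (266.72 − 11.2426)·e^0.048500 = 255.4774 × 1.049695 = 268.1733
Market ¥275.82 > fair 268.1733: forward overpriced → cash-and-carry (borrow at r, buy the stock and collect the dividends, short the forward).
Profit at T = |F_mkt − F*| = |275.82 − 268.1733| = ¥7.65 per share

¥7.65 per share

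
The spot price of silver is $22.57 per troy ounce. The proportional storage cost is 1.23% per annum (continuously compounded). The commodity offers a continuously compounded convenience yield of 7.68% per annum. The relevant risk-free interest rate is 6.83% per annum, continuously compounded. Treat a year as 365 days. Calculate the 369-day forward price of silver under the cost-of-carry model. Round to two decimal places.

Net carry = r + u − y = 0.0683 + 0.0123 − 0.0768 = 0.0038
F = S·e^((r+u−y)T) = 22.57 · e^(0.0038 × 369/365) = 22.57 · e^0.003842
= 22.57 × 1.003849 = $22.66 per troy ounce

$22.66 per troy ounce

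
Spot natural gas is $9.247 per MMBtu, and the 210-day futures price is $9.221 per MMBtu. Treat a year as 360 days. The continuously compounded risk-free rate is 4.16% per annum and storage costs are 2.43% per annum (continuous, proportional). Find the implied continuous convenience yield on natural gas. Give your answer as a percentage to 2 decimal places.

7.07%

F = S·e^((r+u−y)T) ⇒ (r+u−y) = ln(F/S)/T
ln(9.221/9.247) = -0.002816; /T ⇒ -0.004827
y = r + u − ln(F/S)/T = 0.0416 + 0.0243 + 0.004827 = 0.070727
y = 7.07%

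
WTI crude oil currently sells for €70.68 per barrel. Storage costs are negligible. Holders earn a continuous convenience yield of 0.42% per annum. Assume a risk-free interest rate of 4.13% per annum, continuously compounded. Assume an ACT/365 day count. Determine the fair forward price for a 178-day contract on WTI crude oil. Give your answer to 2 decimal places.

€71.97 per barrel

Net carry = r + u − y = 0.0413 + 0.0000 − 0.0042 = 0.0371
F = S·e^((r+u−y)T) = 70.68 · e^(0.0371 × 178/365) = 70.68 · e^0.018093
= 70.68 × 1.018258 = €71.97 per barrel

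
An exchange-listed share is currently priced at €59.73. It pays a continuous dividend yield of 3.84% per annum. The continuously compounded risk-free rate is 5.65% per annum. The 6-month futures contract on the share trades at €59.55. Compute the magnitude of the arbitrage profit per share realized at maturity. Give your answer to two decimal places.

€0.72 per share

Fair futures: F* = S·e^(carry·T), with carry = (r − q) = 0.0565 − 0.0384 = 0.0181
F* = 59.73 · e^(0.0181 × 6/12) = 59.73 · e^0.009050 = 59.73 × 1.009091 = €60.2730
Market €59.55 < fair €60.2730: forward underpriced → reverse cash-and-carry (short spot, go long the forward).
At maturity, profit = |F_mkt − F*| = |59.55 − 60.2730| = €0.72 per share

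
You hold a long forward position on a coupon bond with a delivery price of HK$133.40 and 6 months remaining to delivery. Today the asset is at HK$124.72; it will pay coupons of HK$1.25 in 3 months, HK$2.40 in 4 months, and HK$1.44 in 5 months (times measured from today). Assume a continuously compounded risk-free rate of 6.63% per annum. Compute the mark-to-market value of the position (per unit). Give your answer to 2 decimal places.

-HK$9.31

PV(remaining coupons) I = 1.25·e^(−0.0663·3/12) + 2.40·e^(−0.0663·4/12) + 1.44·e^(−0.0663·5/12) = 4.9778
Current forward F = (S − I)·e^(rT) = (124.72 − 4.9778)·e^(0.0663·6/12) = 119.7422 × 1.033706 = 123.7782
Value (long) = (F − K)·e^(−rT) = (123.7782 − 133.40) × 0.967393 = -9.3081
Value = -HK$9.31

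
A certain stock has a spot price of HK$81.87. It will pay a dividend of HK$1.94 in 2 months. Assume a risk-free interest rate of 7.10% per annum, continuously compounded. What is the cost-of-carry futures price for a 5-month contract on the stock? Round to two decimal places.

PV(dividends) I = 1.94·e^(−0.0710·2/12)
I = 1.9172
F = (S − I)·e^(rT) = (81.87 − 1.9172) · e^(0.0710·5/12)
= 79.9528 · e^0.029583 = 79.9528 × 1.030025 = HK$82.35

HK$82.35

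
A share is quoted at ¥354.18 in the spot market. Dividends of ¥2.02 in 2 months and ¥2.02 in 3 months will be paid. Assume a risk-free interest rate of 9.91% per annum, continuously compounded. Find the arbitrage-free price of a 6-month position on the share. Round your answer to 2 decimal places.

PV(dividends) I = 2.02·e^(−0.0991·2/12) + 2.02·e^(−0.0991·3/12)
I = 1.9869 + 1.9706 = 3.9575
F = (S − I)·e^(rT) = (354.18 − 3.9575) · e^(0.0991·6/12)
= 350.2225 · e^0.049550 = 350.2225 × 1.050798 = ¥368.01

¥368.01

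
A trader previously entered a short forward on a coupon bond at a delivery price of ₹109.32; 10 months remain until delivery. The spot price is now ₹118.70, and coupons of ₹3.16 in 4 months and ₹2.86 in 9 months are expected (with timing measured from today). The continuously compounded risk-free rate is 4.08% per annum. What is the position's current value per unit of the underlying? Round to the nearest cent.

PV(remaining coupons) I = 3.16·e^(−0.0408·4/12) + 2.86·e^(−0.0408·9/12) = 5.8911
Current forward F = (S − I)·e^(rT) = (118.70 − 5.8911)·e^(0.0408·10/12) = 112.8089 × 1.034585 = 116.7104
Value (long) = (F − K)·e^(−rT) = (116.7104 − 109.32) × 0.966572 = 7.1434
Short position value = −(long value) = -₹7.14

-₹7.14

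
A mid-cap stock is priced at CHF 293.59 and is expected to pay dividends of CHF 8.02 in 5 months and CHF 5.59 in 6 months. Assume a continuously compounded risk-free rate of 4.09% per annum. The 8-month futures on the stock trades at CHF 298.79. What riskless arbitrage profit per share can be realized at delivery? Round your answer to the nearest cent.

PV(dividends) I = 8.02·e^(−0.0409·5/12) + 5.59·e^(−0.0409·6/12) = 13.3613
Fair futures F* = (S − I)·e^(rT) = (293.59 − 13.3613)·e^0.027267 = 280.2287 × 1.027642 = 287.9748
Market CHF 298.79 > fair 287.9748: forward overpriced → cash-and-carry (borrow at r, buy the stock and collect the dividends, short the forward).
Profit at T = |F_mkt − F*| = |298.79 − 287.9748| = CHF 10.82 per share

CHF 10.82 per share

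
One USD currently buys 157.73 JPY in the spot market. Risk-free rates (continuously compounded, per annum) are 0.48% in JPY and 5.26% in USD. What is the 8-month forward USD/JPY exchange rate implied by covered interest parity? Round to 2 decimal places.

F = S·e^((r_JPY − r_USD)T) = 157.73 · e^((0.0048 − 0.0526) × 8/12)
= 157.73 · e^-0.031867 = 157.73 × 0.968635
F = 152.78 JPY per USD

152.78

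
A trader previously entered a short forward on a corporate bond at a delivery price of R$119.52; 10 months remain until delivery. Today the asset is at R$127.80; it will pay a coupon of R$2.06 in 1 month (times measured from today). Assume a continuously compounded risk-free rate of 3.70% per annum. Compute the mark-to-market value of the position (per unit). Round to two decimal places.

PV(remaining coupons) I = 2.06·e^(−0.0370·1/12) = 2.0537
Current forward F = (S − I)·e^(rT) = (127.80 − 2.0537)·e^(0.0370·10/12) = 125.7463 × 1.031314 = 129.6839
Value (long) = (F − K)·e^(−rT) = (129.6839 − 119.52) × 0.969637 = 9.8553
Short position value = −(long value) = -R$9.86

-R$9.86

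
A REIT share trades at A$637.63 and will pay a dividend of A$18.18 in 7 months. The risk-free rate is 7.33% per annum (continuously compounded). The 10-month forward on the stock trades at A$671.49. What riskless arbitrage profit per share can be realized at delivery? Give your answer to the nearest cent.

PV(dividends) I = 18.18·e^(−0.0733·7/12) = 17.4190
Fair forward F* = (S − I)·e^(rT) = (637.63 − 17.4190)·e^0.061083 = 620.2110 × 1.062987 = 659.2762
Market A$671.49 > fair 659.2762: forward overpriced → cash-and-carry (borrow at r, buy the stock and collect the dividends, short the forward).
Profit at T = |F_mkt − F*| = |671.49 − 659.2762| = A$12.21 per share

A$12.21 per share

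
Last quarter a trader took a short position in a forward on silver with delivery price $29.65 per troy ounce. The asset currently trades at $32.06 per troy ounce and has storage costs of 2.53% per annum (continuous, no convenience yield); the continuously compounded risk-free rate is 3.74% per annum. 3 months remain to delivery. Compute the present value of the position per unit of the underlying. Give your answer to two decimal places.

-$2.89 per troy ounce

Current fair forward for the remaining 3 months: F = S·e^((r + u)·T), (r + u) = 0.0374 + 0.0253 = 0.0627
F = 32.06 · e^(0.0627 × 3/12) = 32.06 × 1.015798 = 32.5665
Value of long forward = (F − K)·e^(−rT) = (32.5665 − 29.65) · e^(−0.0374·3/12)
= 2.9165 × 0.990694 = 2.89
Short position value = −(long value) = -$2.89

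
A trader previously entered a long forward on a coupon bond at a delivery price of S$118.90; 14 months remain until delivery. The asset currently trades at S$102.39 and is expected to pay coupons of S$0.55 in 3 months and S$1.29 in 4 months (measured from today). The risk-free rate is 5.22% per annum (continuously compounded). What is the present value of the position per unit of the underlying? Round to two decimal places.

-S$11.30

PV(remaining coupons) I = 0.55·e^(−0.0522·3/12) + 1.29·e^(−0.0522·4/12) = 1.8106
Current forward F = (S − I)·e^(rT) = (102.39 − 1.8106)·e^(0.0522·14/12) = 100.5794 × 1.062793 = 106.8951
Value (long) = (F − K)·e^(−rT) = (106.8951 − 118.90) × 0.940917 = -11.2956
Value = -S$11.30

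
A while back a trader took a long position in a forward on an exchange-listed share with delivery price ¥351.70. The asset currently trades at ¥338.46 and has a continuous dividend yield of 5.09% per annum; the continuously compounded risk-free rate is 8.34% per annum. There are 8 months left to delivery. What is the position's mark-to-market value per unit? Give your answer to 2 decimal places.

-¥5.51

Current fair forward for the remaining 8 months: F = S·e^((r − q)·T), (r − q) = 0.0834 − 0.0509 = 0.0325
F = 338.46 · e^(0.0325 × 8/12) = 338.46 × 1.021903 = 345.8733
Value of long forward = (F − K)·e^(−rT) = (345.8733 − 351.70) · e^(−0.0834·8/12)
= -5.8267 × 0.945917 = -5.51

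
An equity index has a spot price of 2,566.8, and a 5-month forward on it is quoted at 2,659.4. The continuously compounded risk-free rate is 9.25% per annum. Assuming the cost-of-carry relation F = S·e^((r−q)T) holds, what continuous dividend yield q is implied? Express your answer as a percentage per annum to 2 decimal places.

0.74%

From F = S·e^((r−q)T): (r − q) = ln(F/S)/T
ln(2659.4/2566.8) = ln(1.036076) = 0.035441
(r − q) = 0.035441 / (5/12) = 0.085058
q = r − ln(F/S)/T = 0.0925 − 0.085058 = 0.007442
q = 0.74%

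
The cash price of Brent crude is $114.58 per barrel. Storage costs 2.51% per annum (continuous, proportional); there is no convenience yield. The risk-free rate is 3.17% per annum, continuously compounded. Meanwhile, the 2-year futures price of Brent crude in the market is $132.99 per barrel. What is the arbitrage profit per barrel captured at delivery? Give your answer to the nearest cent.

$4.63 per barrel

Fair futures: F* = S·e^(carry·T), with carry = (r + u) = 0.0317 + 0.0251 = 0.0568
F* = 114.58 · e^(0.0568 × 2) = 114.58 · e^0.113600 = 114.58 × 1.120304 = $128.3644
Market $132.99 > fair $128.3644: forward overpriced → cash-and-carry (buy spot, short the forward).
At maturity, profit = |F_mkt − F*| = |132.99 − 128.3644| = $4.63 per barrel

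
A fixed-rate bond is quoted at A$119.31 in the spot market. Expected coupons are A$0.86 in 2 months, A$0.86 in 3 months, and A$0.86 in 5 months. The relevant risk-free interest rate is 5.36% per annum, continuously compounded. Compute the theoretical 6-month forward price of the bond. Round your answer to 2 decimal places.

PV(coupons) I = 0.86·e^(−0.0536·2/12) + 0.86·e^(−0.0536·3/12) + 0.86·e^(−0.0536·5/12)
I = 0.8524 + 0.8486 + 0.8410 = 2.5420
F = (S − I)·e^(rT) = (119.31 − 2.5420) · e^(0.0536·6/12)
= 116.7680 · e^0.026800 = 116.7680 × 1.027162 = A$119.94

A$119.94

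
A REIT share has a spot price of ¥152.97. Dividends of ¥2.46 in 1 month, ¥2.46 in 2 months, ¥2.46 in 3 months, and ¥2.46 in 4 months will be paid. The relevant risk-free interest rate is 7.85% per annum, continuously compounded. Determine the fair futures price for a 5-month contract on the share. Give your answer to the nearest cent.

PV(dividends) I = 2.46·e^(−0.0785·1/12) + 2.46·e^(−0.0785·2/12) + 2.46·e^(−0.0785·3/12) + 2.46·e^(−0.0785·4/12)
I = 2.4440 + 2.4280 + 2.4122 + 2.3965 = 9.6807
F = (S − I)·e^(rT) = (152.97 − 9.6807) · e^(0.0785·5/12)
= 143.2893 · e^0.032708 = 143.2893 × 1.033249 = ¥148.05

¥148.05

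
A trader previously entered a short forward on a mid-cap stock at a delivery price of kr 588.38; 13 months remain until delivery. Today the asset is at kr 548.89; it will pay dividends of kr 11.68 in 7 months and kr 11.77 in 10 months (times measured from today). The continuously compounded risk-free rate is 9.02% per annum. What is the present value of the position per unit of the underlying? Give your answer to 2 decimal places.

kr 6.71

PV(remaining dividends) I = 11.68·e^(−0.0902·7/12) + 11.77·e^(−0.0902·10/12) = 21.9990
Current forward F = (S − I)·e^(rT) = (548.89 − 21.9990)·e^(0.0902·13/12) = 526.8910 × 1.102650 = 580.9764
Value (long) = (F − K)·e^(−rT) = (580.9764 − 588.38) × 0.906906 = -6.7144
Short position value = −(long value) = kr 6.71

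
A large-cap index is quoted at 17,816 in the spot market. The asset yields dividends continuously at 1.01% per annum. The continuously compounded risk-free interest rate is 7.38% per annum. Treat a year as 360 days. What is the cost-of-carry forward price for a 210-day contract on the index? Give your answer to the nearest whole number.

F = S·e^((r − q)T) = 17816 · e^((0.0738 − 0.0101) × 210/360)
= 17816 · e^0.037158 = 17816 × 1.037857
F = 18,490

18,490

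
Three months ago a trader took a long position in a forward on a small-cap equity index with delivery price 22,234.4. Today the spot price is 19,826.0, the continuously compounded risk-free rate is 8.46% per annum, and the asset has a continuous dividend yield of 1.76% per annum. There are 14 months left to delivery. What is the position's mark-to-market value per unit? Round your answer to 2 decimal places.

-721.63

Current fair forward for the remaining 14 months: F = S·e^((r − q)·T), (r − q) = 0.0846 − 0.0176 = 0.0670
F = 19826.0 · e^(0.0670 × 14/12) = 19826.0 × 1.08130286 = 21437.9105
Value of long forward = (F − K)·e^(−rT) = (21437.9105 − 22234.4) · e^(−0.0846·14/12)
= -796.4895 × 0.90601447 = -721.63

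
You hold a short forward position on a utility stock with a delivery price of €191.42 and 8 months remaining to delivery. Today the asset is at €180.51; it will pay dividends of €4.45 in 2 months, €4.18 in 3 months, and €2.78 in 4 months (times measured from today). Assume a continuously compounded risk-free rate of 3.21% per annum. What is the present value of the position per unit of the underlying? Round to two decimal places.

PV(remaining dividends) I = 4.45·e^(−0.0321·2/12) + 4.18·e^(−0.0321·3/12) + 2.78·e^(−0.0321·4/12) = 11.3233
Current forward F = (S − I)·e^(rT) = (180.51 − 11.3233)·e^(0.0321·8/12) = 169.1867 × 1.021631 = 172.8464
Value (long) = (F − K)·e^(−rT) = (172.8464 − 191.42) × 0.978827 = -18.1803
Short position value = −(long value) = €18.18

€18.18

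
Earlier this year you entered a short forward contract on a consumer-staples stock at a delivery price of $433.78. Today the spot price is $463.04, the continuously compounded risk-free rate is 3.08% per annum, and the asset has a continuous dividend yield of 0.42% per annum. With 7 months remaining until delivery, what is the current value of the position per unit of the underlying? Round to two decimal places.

-$35.85

Current fair forward for the remaining 7 months: F = S·e^((r − q)·T), (r − q) = 0.0308 − 0.0042 = 0.0266
F = 463.04 · e^(0.0266 × 7/12) = 463.04 × 1.015638 = 470.2810
Value of long forward = (F − K)·e^(−rT) = (470.2810 − 433.78) · e^(−0.0308·7/12)
= 36.5010 × 0.982194 = 35.85
Short position value = −(long value) = -$35.85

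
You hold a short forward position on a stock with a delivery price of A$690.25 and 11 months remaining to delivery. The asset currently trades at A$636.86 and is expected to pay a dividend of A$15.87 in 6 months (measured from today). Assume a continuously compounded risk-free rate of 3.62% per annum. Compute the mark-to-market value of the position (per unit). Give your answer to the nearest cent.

PV(remaining dividends) I = 15.87·e^(−0.0362·6/12) = 15.5853
Current forward F = (S − I)·e^(rT) = (636.86 − 15.5853)·e^(0.0362·11/12) = 621.2747 × 1.033740 = 642.2365
Value (long) = (F − K)·e^(−rT) = (642.2365 − 690.25) × 0.967361 = -46.4464
Short position value = −(long value) = A$46.45

A$46.45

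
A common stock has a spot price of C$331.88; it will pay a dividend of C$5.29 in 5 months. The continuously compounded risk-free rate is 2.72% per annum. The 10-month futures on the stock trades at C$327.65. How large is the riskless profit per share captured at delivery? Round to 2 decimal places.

PV(dividends) I = 5.29·e^(−0.0272·5/12) = 5.2304
Fair futures F* = (S − I)·e^(rT) = (331.88 − 5.2304)·e^0.022667 = 326.6496 × 1.022926 = 334.1384
Market C$327.65 < fair 334.1384: forward underpriced → reverse cash-and-carry (short the stock, invest proceeds at r, pay the dividends, go long the forward).
Profit at T = |F_mkt − F*| = |327.65 − 334.1384| = C$6.49 per share

C$6.49 per share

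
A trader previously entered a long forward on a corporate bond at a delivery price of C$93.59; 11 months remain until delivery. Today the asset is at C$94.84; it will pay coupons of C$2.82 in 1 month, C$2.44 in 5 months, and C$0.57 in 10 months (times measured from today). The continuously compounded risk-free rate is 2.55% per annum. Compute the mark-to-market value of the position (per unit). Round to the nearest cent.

-C$2.37

PV(remaining coupons) I = 2.82·e^(−0.0255·1/12) + 2.44·e^(−0.0255·5/12) + 0.57·e^(−0.0255·10/12) = 5.7862
Current forward F = (S − I)·e^(rT) = (94.84 − 5.7862)·e^(0.0255·11/12) = 89.0538 × 1.023650 = 91.1599
Value (long) = (F − K)·e^(−rT) = (91.1599 − 93.59) × 0.976896 = -2.3740
Value = -C$2.37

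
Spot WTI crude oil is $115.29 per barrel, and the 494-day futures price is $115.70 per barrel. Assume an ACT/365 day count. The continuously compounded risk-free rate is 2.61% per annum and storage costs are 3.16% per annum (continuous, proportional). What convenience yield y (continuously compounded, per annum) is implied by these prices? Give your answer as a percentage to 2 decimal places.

F = S·e^((r+u−y)T) ⇒ (r+u−y) = ln(F/S)/T
ln(115.70/115.29) = 0.003550; /T ⇒ 0.002623
y = r + u − ln(F/S)/T = 0.0261 + 0.0316 − 0.002623 = 0.055077
y = 5.51%

5.51%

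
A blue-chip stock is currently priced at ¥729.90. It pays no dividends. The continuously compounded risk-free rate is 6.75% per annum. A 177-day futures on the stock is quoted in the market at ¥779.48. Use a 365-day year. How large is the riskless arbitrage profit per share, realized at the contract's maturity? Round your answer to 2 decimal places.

¥25.29 per share

Fair futures: F* = S·e^(carry·T), with carry = r = 0.0675
F* = 729.90 · e^(0.0675 × 177/365) = 729.90 · e^0.032733 = 729.90 × 1.033275 = ¥754.1874
Market ¥779.48 > fair ¥754.1874: forward overpriced → cash-and-carry (buy spot, short the forward).
At maturity, profit = |F_mkt − F*| = |779.48 − 754.1874| = ¥25.29 per share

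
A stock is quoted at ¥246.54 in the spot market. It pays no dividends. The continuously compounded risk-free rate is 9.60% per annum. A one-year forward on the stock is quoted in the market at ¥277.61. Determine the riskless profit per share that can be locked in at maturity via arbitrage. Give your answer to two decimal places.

Fair forward: F* = S·e^(carry·T), with carry = r = 0.0960
F* = 246.54 · e^(0.0960 × 12/12) = 246.54 · e^0.096000 = 246.54 × 1.100759 = ¥271.3811
Market ¥277.61 > fair ¥271.3811: forward overpriced → cash-and-carry (buy spot, short the forward).
At maturity, profit = |F_mkt − F*| = |277.61 − 271.3811| = ¥6.23 per share

¥6.23 per share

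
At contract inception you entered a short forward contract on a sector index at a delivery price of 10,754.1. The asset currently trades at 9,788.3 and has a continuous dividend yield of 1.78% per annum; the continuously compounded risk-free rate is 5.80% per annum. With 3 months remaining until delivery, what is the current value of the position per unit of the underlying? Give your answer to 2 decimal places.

Current fair forward for the remaining 3 months: F = S·e^((r − q)·T), (r − q) = 0.0580 − 0.0178 = 0.0402
F = 9788.3 · e^(0.0402 × 3/12) = 9788.3 × 1.01010067 = 9887.1684
Value of long forward = (F − K)·e^(−rT) = (9887.1684 − 10754.1) · e^(−0.0580·3/12)
= -866.9316 × 0.98560462 = -854.45
Short position value = −(long value) = 854.45

854.45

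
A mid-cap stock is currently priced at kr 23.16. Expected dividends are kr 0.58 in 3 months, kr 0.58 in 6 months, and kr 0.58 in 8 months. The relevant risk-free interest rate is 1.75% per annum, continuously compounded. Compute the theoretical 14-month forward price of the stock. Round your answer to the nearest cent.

kr 21.88

PV(dividends) I = 0.58·e^(−0.0175·3/12) + 0.58·e^(−0.0175·6/12) + 0.58·e^(−0.0175·8/12)
I = 0.5775 + 0.5749 + 0.5733 = 1.7257
F = (S − I)·e^(rT) = (23.16 − 1.7257) · e^(0.0175·14/12)
= 21.4343 · e^0.020417 = 21.4343 × 1.020627 = kr 21.88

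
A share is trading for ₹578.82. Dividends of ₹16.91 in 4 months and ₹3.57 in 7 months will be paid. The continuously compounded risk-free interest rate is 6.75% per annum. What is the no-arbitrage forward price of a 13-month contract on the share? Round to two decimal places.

₹601.25

PV(dividends) I = 16.91·e^(−0.0675·4/12) + 3.57·e^(−0.0675·7/12)
I = 16.5338 + 3.4322 = 19.9660
F = (S − I)·e^(rT) = (578.82 − 19.9660) · e^(0.0675·13/12)
= 558.8540 · e^0.073125 = 558.8540 × 1.075865 = ₹601.25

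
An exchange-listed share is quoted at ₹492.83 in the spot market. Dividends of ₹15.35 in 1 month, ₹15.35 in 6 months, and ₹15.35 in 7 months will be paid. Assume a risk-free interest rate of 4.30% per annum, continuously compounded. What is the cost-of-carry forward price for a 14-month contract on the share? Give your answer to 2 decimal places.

₹470.57

PV(dividends) I = 15.35·e^(−0.0430·1/12) + 15.35·e^(−0.0430·6/12) + 15.35·e^(−0.0430·7/12)
I = 15.2951 + 15.0235 + 14.9698 = 45.2884
F = (S − I)·e^(rT) = (492.83 − 45.2884) · e^(0.0430·14/12)
= 447.5416 · e^0.050167 = 447.5416 × 1.051447 = ₹470.57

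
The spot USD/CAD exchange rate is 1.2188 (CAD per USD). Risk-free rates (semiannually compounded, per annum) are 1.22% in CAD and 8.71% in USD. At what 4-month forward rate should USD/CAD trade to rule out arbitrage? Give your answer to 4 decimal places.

1.1895

By covered interest parity, F = S · (1+r_CAD/2)^(2T) / (1+r_USD/2)^(2T)
= 1.2188 × 1.004063 / 1.028827 = 1.2188 × 0.975930
F = 1.1895 CAD per USD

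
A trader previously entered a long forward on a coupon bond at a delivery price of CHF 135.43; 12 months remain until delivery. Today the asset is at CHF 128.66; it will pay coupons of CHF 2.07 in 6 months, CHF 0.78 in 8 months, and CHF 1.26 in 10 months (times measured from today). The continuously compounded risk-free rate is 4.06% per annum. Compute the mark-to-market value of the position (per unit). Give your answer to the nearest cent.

PV(remaining coupons) I = 2.07·e^(−0.0406·6/12) + 0.78·e^(−0.0406·8/12) + 1.26·e^(−0.0406·10/12) = 4.0057
Current forward F = (S − I)·e^(rT) = (128.66 − 4.0057)·e^(0.0406·12/12) = 124.6543 × 1.041435 = 129.8194
Value (long) = (F − K)·e^(−rT) = (129.8194 − 135.43) × 0.960213 = -5.3874
Value = -CHF 5.39

-CHF 5.39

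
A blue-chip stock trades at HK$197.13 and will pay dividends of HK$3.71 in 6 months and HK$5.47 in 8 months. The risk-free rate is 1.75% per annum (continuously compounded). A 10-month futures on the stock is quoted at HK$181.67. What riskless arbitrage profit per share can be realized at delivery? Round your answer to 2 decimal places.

PV(dividends) I = 3.71·e^(−0.0175·6/12) + 5.47·e^(−0.0175·8/12) = 9.0842
Fair futures F* = (S − I)·e^(rT) = (197.13 − 9.0842)·e^0.014583 = 188.0458 × 1.014690 = 190.8082
Market HK$181.67 < fair 190.8082: forward underpriced → reverse cash-and-carry (short the stock, invest proceeds at r, pay the dividends, go long the forward).
Profit at T = |F_mkt − F*| = |181.67 − 190.8082| = HK$9.14 per share

HK$9.14 per share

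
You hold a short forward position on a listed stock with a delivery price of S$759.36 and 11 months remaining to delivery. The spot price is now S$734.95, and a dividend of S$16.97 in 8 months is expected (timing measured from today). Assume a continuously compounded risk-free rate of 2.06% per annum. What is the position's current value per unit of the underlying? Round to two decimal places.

S$26.94

PV(remaining dividends) I = 16.97·e^(−0.0206·8/12) = 16.7385
Current forward F = (S − I)·e^(rT) = (734.95 − 16.7385)·e^(0.0206·11/12) = 718.2115 × 1.019063 = 731.9028
Value (long) = (F − K)·e^(−rT) = (731.9028 − 759.36) × 0.981294 = -26.9436
Short position value = −(long value) = S$26.94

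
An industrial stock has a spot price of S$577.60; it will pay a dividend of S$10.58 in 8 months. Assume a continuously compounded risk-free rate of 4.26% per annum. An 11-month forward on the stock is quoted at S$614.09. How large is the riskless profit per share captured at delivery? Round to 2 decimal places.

S$24.18 per share

PV(dividends) I = 10.58·e^(−0.0426·8/12) = 10.2838
Fair forward F* = (S − I)·e^(rT) = (577.60 − 10.2838)·e^0.039050 = 567.3162 × 1.039822 = 589.9079
Market S$614.09 > fair 589.9079: forward overpriced → cash-and-carry (borrow at r, buy the stock and collect the dividends, short the forward).
Profit at T = |F_mkt − F*| = |614.09 − 589.9079| = S$24.18 per share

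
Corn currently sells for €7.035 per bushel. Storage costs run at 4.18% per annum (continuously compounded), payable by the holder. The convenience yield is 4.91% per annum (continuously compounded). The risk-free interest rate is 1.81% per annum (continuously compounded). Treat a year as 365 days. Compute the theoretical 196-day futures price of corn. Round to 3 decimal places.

€7.076 per bushel

Net carry = r + u − y = 0.0181 + 0.0418 − 0.0491 = 0.0108
F = S·e^((r+u−y)T) = 7.035 · e^(0.0108 × 196/365) = 7.035 · e^0.005799
= 7.035 × 1.005816 = €7.076 per bushel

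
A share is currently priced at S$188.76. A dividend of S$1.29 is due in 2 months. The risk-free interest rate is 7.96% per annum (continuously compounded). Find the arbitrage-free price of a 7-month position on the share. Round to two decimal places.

PV(dividends) I = 1.29·e^(−0.0796·2/12)
I = 1.2730
F = (S − I)·e^(rT) = (188.76 − 1.2730) · e^(0.0796·7/12)
= 187.4870 · e^0.046433 = 187.4870 × 1.047528 = S$196.40

S$196.40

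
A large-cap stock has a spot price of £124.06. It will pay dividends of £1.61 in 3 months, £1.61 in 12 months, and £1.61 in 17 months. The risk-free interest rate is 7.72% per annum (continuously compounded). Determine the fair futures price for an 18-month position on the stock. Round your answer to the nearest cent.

PV(dividends) I = 1.61·e^(−0.0772·3/12) + 1.61·e^(−0.0772·12/12) + 1.61·e^(−0.0772·17/12)
I = 1.5792 + 1.4904 + 1.4432 = 4.5128
F = (S − I)·e^(rT) = (124.06 − 4.5128) · e^(0.0772·18/12)
= 119.5472 · e^0.115800 = 119.5472 × 1.122771 = £134.22

£134.22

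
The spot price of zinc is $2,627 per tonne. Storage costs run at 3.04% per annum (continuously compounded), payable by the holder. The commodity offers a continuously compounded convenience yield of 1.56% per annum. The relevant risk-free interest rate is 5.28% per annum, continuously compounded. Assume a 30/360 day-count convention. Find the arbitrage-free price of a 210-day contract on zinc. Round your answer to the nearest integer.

$2,733 per tonne

Net carry = r + u − y = 0.0528 + 0.0304 − 0.0156 = 0.0676
F = S·e^((r+u−y)T) = 2627 · e^(0.0676 × 210/360) = 2627 · e^0.039433
= 2627 × 1.040221 = $2,733 per tonne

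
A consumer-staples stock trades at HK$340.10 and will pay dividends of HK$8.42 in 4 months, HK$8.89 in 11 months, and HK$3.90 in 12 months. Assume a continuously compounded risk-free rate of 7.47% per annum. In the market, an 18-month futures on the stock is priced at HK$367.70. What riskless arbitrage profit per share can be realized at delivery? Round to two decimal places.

PV(dividends) I = 8.42·e^(−0.0747·4/12) + 8.89·e^(−0.0747·11/12) + 3.90·e^(−0.0747·12/12) = 20.1338
Fair futures F* = (S − I)·e^(rT) = (340.10 − 20.1338)·e^0.112050 = 319.9662 × 1.118569 = 357.9043
Market HK$367.70 > fair 357.9043: forward overpriced → cash-and-carry (borrow at r, buy the stock and collect the dividends, short the forward).
Profit at T = |F_mkt − F*| = |367.70 − 357.9043| = HK$9.80 per share

HK$9.80 per share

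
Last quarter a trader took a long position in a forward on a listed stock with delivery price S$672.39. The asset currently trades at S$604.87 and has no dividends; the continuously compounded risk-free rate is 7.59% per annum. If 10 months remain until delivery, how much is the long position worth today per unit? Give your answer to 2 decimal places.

Current fair forward for the remaining 10 months: F = S·e^(r·T), r = 0.0759
F = 604.87 · e^(0.0759 × 10/12) = 604.87 × 1.065293 = 644.3638
Value of long forward = (F − K)·e^(−rT) = (644.3638 − 672.39) · e^(−0.0759·10/12)
= -28.0262 × 0.938709 = -26.31

-S$26.31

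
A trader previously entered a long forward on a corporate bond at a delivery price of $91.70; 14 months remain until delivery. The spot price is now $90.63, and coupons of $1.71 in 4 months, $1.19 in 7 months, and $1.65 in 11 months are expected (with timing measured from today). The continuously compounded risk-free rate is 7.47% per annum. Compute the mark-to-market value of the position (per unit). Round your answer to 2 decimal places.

PV(remaining coupons) I = 1.71·e^(−0.0747·4/12) + 1.19·e^(−0.0747·7/12) + 1.65·e^(−0.0747·11/12) = 4.3480
Current forward F = (S − I)·e^(rT) = (90.63 − 4.3480)·e^(0.0747·14/12) = 86.2820 × 1.091060 = 94.1388
Value (long) = (F − K)·e^(−rT) = (94.1388 − 91.70) × 0.916540 = 2.2353
Value = $2.24

$2.24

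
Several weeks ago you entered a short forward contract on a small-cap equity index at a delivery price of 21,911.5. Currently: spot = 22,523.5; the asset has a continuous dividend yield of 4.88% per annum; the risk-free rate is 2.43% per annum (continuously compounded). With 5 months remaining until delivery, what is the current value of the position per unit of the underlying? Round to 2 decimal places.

Current fair forward for the remaining 5 months: F = S·e^((r − q)·T), (r − q) = 0.0243 − 0.0488 = -0.0245
F = 22523.5 · e^(-0.0245 × 5/12) = 22523.5 × 0.98984359 = 22294.7421
Value of long forward = (F − K)·e^(−rT) = (22294.7421 − 21911.5) · e^(−0.0243·5/12)
= 383.2421 × 0.98992609 = 379.38
Short position value = −(long value) = -379.38

-379.38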